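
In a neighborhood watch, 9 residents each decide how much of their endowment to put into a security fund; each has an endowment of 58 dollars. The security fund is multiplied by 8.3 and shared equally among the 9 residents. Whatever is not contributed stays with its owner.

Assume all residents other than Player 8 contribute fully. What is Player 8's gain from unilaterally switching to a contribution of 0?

Switching from a contribution of 58 to 0 lets Player 8 keep an extra 58 dollars, but lowers the security fund by 58, which costs Player 8 their own share of that drop: 8.3/9 × 58 = 53.49.
Net gain = 58 − 53.49 = 4.51. The private return per contributed unit (0.9222) is below 1, so free-riding is indeed the best response regardless of what the others do.

4.51 dollars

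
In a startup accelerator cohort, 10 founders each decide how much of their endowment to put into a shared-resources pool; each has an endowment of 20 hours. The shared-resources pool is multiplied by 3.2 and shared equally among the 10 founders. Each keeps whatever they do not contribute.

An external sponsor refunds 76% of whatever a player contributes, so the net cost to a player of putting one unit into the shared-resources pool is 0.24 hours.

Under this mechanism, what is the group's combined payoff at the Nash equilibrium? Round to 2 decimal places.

With the mechanism, a contributed unit returns (3.2/10) / 0.24 = 1.3333 per unit of net cost to the contributor — now above 1 — so contributing fully is weakly dominant for every player.
At the Nash equilibrium everyone contributes 20. Group total payoff = 10 × (20 × 0.76 + 3.2 × 20) = 792.00.

792.00 hours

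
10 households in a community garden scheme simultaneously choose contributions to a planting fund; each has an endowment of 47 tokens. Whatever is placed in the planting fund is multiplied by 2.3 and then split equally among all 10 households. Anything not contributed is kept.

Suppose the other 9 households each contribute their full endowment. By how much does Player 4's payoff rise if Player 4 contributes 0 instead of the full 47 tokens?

Switching from a contribution of 47 to 0 lets Player 4 keep an extra 47 tokens, but lowers the planting fund by 47, which costs Player 4 their own share of that drop: 2.3/10 × 47 = 10.81.
Net gain = 47 − 10.81 = 36.19. The private return per contributed unit (0.2300) is below 1, so free-riding is indeed the best response regardless of what the others do.

36.19 tokens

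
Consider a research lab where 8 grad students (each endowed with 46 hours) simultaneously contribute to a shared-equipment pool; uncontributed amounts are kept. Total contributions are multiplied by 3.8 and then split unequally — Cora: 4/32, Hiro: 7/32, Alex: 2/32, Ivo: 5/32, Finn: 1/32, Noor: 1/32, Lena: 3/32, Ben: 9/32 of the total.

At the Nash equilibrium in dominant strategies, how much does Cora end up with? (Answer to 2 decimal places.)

67.85 hours

Player j's private return per contributed unit is 3.8 × (j's share). Contributing is weakly dominant for j when that share is at least 1/3.8 = 0.2632, and contributing 0 is dominant otherwise.
Only Ben (9/32) clears that bar, contributing 46; the remaining 7 contribute 0. Total contributed: 46.
Cora keeps 46 and receives 3.8 × 46 × 4/32 = 21.85 from the shared-equipment pool, for a payoff of 67.85.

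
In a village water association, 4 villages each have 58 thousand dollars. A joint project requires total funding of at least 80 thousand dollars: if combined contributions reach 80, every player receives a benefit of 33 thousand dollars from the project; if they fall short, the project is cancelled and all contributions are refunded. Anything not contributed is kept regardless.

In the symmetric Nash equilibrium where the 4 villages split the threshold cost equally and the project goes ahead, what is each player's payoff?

71 thousand dollars

Equal share of the threshold: 80/4 = 20.
At this profile no one gains by cutting their contribution: any cut drops the total below 80, the project is cancelled, contributions are refunded, and the deviator ends with 58, which is less than 58 − 20 + 33 = 71. Contributing more than 20 just wastes the excess. So contributing exactly 20 is a best response.
Each player's payoff: 58 − 20 + 33 = 71.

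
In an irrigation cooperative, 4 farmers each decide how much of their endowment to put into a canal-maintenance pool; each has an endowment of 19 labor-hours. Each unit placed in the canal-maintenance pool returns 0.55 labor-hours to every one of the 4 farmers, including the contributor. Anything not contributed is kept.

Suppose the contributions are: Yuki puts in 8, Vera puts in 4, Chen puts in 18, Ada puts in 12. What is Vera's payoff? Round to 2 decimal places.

38.10 labor-hours

Total contributed: 8 + 4 + 18 + 12 = 42.
Each receives 0.55 × 42 = 23.10 from the canal-maintenance pool.
Vera keeps 19 − 4 = 15, so Vera's payoff is 15 + 23.10 = 38.10.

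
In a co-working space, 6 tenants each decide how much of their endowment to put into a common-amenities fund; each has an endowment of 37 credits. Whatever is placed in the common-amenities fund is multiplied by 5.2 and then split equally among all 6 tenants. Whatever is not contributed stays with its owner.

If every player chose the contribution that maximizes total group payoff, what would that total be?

1154.40 credits

Each contributed unit returns 5.200 to the group as a whole (0.8667 to each of 6 players), which exceeds 1, so the social optimum is full contribution: group total = 5.200 × 222 = 1154.40.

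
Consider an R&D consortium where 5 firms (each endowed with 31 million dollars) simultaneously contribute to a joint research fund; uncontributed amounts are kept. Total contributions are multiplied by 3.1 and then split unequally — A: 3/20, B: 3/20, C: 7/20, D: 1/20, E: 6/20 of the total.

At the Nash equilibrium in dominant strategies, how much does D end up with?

35.81 million dollars

For player j, contributing a unit is worthwhile iff 3.1 × (j's share) ≥ 1, i.e. iff j's share is at least 0.3226.
The only share above 0.3226 is C's 7/20, contributing 31; the remaining 4 contribute 0. Total contributed: 31.
D keeps 31 and receives 3.1 × 31 × 1/20 = 4.81 from the joint research fund, for a payoff of 35.81.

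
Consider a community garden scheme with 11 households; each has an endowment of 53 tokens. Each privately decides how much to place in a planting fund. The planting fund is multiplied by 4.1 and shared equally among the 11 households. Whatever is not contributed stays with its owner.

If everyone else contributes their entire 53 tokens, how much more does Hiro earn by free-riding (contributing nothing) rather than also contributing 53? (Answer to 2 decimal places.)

Switching from a contribution of 53 to 0 lets Hiro keep an extra 53 tokens, but lowers the planting fund by 53, which costs Hiro their own share of that drop: 4.1/11 × 53 = 19.75.
Net gain = 53 − 19.75 = 33.25. The private return per contributed unit (0.3727) is below 1, so free-riding is indeed the best response regardless of what the others do.

33.25 tokens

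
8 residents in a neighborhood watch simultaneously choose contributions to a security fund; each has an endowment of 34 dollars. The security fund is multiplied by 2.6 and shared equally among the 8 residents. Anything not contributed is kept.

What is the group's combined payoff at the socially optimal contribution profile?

Each contributed unit returns 2.600 to the group as a whole (0.3250 to each of 8 players), which exceeds 1, so the social optimum is full contribution: group total = 2.600 × 272 = 707.20.

707.20 dollars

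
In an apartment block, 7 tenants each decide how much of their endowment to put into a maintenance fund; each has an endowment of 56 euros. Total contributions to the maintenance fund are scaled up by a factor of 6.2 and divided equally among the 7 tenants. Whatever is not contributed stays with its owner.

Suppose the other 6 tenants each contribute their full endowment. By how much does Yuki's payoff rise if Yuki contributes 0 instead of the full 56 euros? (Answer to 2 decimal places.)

Switching from a contribution of 56 to 0 lets Yuki keep an extra 56 euros, but lowers the maintenance fund by 56, which costs Yuki their own share of that drop: 6.2/7 × 56 = 49.60.
Net gain = 56 − 49.60 = 6.40. The private return per contributed unit (0.8857) is below 1, so free-riding is indeed the best response regardless of what the others do.

6.40 euros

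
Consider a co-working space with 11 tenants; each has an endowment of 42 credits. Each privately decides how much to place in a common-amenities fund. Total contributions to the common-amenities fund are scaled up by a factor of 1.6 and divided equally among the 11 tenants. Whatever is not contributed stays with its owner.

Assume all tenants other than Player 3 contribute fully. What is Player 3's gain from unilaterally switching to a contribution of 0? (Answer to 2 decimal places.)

Switching from a contribution of 42 to 0 lets Player 3 keep an extra 42 credits, but lowers the common-amenities fund by 42, which costs Player 3 their own share of that drop: 1.6/11 × 42 = 6.11.
Net gain = 42 − 6.11 = 35.89. The private return per contributed unit (0.1455) is below 1, so free-riding is indeed the best response regardless of what the others do.

35.89 credits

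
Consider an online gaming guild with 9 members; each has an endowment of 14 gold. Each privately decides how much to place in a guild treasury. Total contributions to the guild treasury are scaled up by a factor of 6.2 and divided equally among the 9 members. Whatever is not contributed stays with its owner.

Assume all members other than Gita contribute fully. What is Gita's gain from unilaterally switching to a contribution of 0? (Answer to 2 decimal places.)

4.36 gold

Switching from a contribution of 14 to 0 lets Gita keep an extra 14 gold, but lowers the guild treasury by 14, which costs Gita their own share of that drop: 6.2/9 × 14 = 9.64.
Net gain = 14 − 9.64 = 4.36. The private return per contributed unit (0.6889) is below 1, so free-riding is indeed the best response regardless of what the others do.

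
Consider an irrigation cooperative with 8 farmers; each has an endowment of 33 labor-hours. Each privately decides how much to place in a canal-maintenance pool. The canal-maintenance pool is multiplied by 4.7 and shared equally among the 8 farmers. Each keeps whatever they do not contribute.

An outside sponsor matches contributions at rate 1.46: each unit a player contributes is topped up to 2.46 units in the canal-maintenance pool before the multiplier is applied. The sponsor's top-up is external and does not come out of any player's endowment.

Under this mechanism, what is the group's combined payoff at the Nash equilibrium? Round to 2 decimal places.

With the mechanism, a contributed unit returns 4.7 × 2.46 / 8 = 1.4453 per unit of net cost to the contributor — now above 1 — so contributing fully is weakly dominant for every player.
At the Nash equilibrium everyone contributes 33. Group total payoff = 4.7 × 2.46 × 264 = 3052.37.

3052.37 labor-hours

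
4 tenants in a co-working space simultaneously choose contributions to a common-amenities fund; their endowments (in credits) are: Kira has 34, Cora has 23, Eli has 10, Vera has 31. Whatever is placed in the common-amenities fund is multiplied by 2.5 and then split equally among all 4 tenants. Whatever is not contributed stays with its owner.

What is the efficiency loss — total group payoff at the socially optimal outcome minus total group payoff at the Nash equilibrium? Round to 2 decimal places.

147.00 credits

The private return per contributed unit is 2.5/4 = 0.6250 < 1 for every player regardless of endowment, so the Nash equilibrium is zero contribution and the group total is Σ E_j = 34 + 23 + 10 + 31 = 98.
Each contributed unit returns 2.500 to the group, so the social optimum is full contribution by everyone: group total = 2.500 × 98 = 245.00.
Efficiency loss = (2.500 − 1) × 98 = 147.00.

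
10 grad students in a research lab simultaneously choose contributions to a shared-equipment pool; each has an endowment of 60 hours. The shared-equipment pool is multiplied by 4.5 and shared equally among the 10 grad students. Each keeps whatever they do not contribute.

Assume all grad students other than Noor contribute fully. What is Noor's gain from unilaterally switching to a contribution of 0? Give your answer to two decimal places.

33.00 hours

Switching from a contribution of 60 to 0 lets Noor keep an extra 60 hours, but lowers the shared-equipment pool by 60, which costs Noor their own share of that drop: 4.5/10 × 60 = 27.00.
Net gain = 60 − 27.00 = 33.00. The private return per contributed unit (0.4500) is below 1, so free-riding is indeed the best response regardless of what the others do.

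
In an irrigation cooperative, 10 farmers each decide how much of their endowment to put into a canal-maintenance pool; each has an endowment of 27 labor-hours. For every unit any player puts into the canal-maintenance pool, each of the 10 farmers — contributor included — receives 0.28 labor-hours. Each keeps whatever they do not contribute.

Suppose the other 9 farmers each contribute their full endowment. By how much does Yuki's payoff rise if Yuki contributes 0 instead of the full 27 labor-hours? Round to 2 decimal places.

Switching from a contribution of 27 to 0 lets Yuki keep an extra 27 labor-hours, but lowers the canal-maintenance pool by 27, which costs Yuki their own share of that drop: 0.28 × 27 = 7.56.
Net gain = 27 − 7.56 = 19.44. The private return per contributed unit (0.28) is below 1, so free-riding is indeed the best response regardless of what the others do.

19.44 labor-hours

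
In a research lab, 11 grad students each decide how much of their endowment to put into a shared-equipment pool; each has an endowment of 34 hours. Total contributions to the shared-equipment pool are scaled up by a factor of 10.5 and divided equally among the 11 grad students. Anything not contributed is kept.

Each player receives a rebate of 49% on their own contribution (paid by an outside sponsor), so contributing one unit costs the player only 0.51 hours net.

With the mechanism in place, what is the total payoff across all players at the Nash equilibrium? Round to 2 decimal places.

4110.26 hours

With the mechanism, a contributed unit returns (10.5/11) / 0.51 = 1.8717 per unit of net cost to the contributor — now above 1 — so contributing fully is weakly dominant for every player.
At the Nash equilibrium everyone contributes 34. Group total payoff = 11 × (34 × 0.49 + 10.5 × 34) = 4110.26.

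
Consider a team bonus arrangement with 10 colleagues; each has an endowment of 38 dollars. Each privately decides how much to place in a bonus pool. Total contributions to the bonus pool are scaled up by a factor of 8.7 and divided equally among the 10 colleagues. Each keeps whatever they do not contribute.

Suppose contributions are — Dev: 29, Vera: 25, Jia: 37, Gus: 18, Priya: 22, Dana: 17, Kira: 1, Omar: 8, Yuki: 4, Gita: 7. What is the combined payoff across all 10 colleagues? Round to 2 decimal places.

Total contributed: 29 + 25 + 37 + 18 + 22 + 17 + 1 + 8 + 4 + 7 = 168; total kept: 10 × 38 − 168 = 212.
The bonus pool pays out 8.7 × 168 = 1461.60 in aggregate.
Group total = 212 + 1461.60 = 1673.60.

1673.60 dollars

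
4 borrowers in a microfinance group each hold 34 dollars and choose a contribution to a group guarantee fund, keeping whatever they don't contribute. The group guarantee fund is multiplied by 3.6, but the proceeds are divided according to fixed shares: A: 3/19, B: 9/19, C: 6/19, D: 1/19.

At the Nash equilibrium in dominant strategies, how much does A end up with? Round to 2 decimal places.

For player j, contributing a unit is worthwhile iff 3.6 × (j's share) ≥ 1, i.e. iff j's share is at least 0.2778.
The shares above 0.2778 belong to B and C, contributing 34 each; the remaining 2 contribute 0. Total contributed: 68.
A keeps 34 and receives 3.6 × 68 × 3/19 = 38.65 from the group guarantee fund, for a payoff of 72.65.

72.65 dollars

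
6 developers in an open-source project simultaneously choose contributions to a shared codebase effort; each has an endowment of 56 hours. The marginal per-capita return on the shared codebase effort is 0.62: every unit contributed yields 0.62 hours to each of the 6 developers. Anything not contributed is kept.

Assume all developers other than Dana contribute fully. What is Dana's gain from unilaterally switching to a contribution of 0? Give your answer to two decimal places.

Switching from a contribution of 56 to 0 lets Dana keep an extra 56 hours, but lowers the shared codebase effort by 56, which costs Dana their own share of that drop: 0.62 × 56 = 34.72.
Net gain = 56 − 34.72 = 21.28. The private return per contributed unit (0.62) is below 1, so free-riding is indeed the best response regardless of what the others do.

21.28 hours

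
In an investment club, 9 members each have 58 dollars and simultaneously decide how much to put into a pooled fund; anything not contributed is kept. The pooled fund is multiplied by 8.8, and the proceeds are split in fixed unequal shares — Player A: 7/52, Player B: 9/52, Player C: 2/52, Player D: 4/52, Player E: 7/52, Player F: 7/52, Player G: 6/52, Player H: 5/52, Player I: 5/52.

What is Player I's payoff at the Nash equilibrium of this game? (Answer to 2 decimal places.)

303.38 dollars

For player j, contributing a unit is worthwhile iff 8.8 × (j's share) ≥ 1, i.e. iff j's share is at least 0.1136.
The shares above 0.1136 belong to Player A, Player B, Player E, Player F and Player G, contributing 58 each; the remaining 4 contribute 0. Total contributed: 290.
Player I keeps 58 and receives 8.8 × 290 × 5/52 = 245.38 from the pooled fund, for a payoff of 303.38.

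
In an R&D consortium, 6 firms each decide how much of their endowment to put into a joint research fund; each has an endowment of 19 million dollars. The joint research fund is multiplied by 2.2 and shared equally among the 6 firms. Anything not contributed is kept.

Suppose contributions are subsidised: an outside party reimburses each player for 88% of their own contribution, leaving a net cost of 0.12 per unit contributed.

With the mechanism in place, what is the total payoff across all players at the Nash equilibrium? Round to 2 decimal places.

351.12 million dollars

The effective private return per unit is now (2.2/6) / 0.12 = 3.0556 > 1, so every player's dominant strategy flips to full contribution.
At the Nash equilibrium everyone contributes 19. Group total payoff = 6 × (19 × 0.88 + 2.2 × 19) = 351.12.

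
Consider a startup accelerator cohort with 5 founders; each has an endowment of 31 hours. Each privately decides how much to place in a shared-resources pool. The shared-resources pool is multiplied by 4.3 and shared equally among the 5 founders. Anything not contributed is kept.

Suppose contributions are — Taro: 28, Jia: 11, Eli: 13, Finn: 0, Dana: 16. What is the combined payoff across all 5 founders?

379.40 hours

Total contributed: 28 + 11 + 13 + 0 + 16 = 68; total kept: 5 × 31 − 68 = 87.
The shared-resources pool pays out 4.3 × 68 = 292.40 in aggregate.
Group total = 87 + 292.40 = 379.40.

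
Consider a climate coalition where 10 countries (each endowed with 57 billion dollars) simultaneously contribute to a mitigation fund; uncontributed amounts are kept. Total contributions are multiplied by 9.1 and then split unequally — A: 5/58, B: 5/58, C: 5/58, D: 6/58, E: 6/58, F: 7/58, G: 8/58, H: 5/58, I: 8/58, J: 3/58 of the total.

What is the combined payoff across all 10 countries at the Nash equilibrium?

Player j's private return per contributed unit is 9.1 × (j's share). Contributing is weakly dominant for j when that share is at least 1/9.1 = 0.1099, and contributing 0 is dominant otherwise.
The shares above 0.1099 belong to F, G and I, contributing 57 each; the remaining 7 contribute 0. Total contributed: 171.
The mitigation fund pays out 9.1 × 171 = 1556.10 in total (split across the unequal shares, but the aggregate is all that matters for the group sum).
The 7 free-riders keep 57 each, adding 399. Group total = 399 + 1556.10 = 1955.10.

1955.10 billion dollars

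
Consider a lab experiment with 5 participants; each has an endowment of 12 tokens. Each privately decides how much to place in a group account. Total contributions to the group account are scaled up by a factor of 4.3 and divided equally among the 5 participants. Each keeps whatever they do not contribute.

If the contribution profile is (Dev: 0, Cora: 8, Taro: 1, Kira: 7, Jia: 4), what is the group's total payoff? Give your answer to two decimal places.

Total contributed: 0 + 8 + 1 + 7 + 4 = 20; total kept: 5 × 12 − 20 = 40.
The group account pays out 4.3 × 20 = 86.00 in aggregate.
Group total = 40 + 86.00 = 126.00.

126.00 tokens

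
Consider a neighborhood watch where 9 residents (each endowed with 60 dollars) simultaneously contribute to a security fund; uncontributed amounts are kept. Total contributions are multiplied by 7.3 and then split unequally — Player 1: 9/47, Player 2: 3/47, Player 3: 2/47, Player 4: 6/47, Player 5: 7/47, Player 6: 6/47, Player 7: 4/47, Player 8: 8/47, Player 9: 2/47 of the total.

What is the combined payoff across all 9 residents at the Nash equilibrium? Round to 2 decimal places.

A player with share s gets back 7.3·s per unit contributed, so full contribution is dominant for anyone with s > 1/7.3 = 0.1370 and zero contribution is dominant for anyone below.
Player 1, Player 5 and Player 8 clear that bar, contributing 60 each; the remaining 6 contribute 0. Total contributed: 180.
The security fund pays out 7.3 × 180 = 1314.00 in total (split across the unequal shares, but the aggregate is all that matters for the group sum).
The 6 free-riders keep 60 each, adding 360. Group total = 360 + 1314.00 = 1674.00.

1674.00 dollars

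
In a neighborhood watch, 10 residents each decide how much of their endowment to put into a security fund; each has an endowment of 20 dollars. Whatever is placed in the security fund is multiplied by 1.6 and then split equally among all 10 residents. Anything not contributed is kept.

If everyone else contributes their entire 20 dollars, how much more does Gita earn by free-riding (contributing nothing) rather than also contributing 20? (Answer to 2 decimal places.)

Switching from a contribution of 20 to 0 lets Gita keep an extra 20 dollars, but lowers the security fund by 20, which costs Gita their own share of that drop: 1.6/10 × 20 = 3.20.
Net gain = 20 − 3.20 = 16.80. The private return per contributed unit (0.1600) is below 1, so free-riding is indeed the best response regardless of what the others do.

16.80 dollars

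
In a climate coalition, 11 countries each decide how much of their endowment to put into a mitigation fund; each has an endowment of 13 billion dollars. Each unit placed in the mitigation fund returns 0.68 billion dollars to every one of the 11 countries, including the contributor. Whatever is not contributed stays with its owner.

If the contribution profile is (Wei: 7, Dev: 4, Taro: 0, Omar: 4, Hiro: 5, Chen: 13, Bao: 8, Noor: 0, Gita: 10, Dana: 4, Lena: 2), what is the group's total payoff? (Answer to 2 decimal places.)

512.36 billion dollars

Total contributed: 7 + 4 + 0 + 4 + 5 + 13 + 8 + 0 + 10 + 4 + 2 = 57; total kept: 11 × 13 − 57 = 86.
The mitigation fund pays out 0.68 × 11 × 57 = 426.36 in aggregate.
Group total = 86 + 426.36 = 512.36.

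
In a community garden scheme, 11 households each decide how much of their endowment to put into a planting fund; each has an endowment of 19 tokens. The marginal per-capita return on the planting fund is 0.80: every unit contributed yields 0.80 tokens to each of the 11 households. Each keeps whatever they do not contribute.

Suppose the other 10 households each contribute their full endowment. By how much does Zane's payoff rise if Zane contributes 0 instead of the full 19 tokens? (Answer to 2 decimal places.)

Switching from a contribution of 19 to 0 lets Zane keep an extra 19 tokens, but lowers the planting fund by 19, which costs Zane their own share of that drop: 0.80 × 19 = 15.20.
Net gain = 19 − 15.20 = 3.80. The private return per contributed unit (0.80) is below 1, so free-riding is indeed the best response regardless of what the others do.

3.80 tokens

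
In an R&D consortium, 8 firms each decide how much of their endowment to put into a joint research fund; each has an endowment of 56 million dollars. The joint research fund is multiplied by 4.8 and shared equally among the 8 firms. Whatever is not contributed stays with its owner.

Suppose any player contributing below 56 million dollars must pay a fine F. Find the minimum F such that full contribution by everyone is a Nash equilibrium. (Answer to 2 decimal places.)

22.40 million dollars

Given the others contribute fully, the best deviation is to contribute 0 (any partial contribution still incurs the fine and gives up units whose private return 0.6000 is below 1).
Deviating from 56 to 0 saves 56 million dollars but forfeits the deviator's share of the drop in the joint research fund: 4.8/8 × 56 = 33.60.
So the deviation gain is 56 − 33.60 = 22.40, and the fine must be at least 22.40 million dollars to wipe it out.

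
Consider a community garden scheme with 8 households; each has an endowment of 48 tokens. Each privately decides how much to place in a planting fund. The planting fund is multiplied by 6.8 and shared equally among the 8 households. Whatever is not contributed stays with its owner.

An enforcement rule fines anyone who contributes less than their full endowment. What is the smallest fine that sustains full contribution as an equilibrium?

7.20 tokens

Given the others contribute fully, the best deviation is to contribute 0 (any partial contribution still incurs the fine and gives up units whose private return 0.8500 is below 1).
Deviating from 48 to 0 saves 48 tokens but forfeits the deviator's share of the drop in the planting fund: 6.8/8 × 48 = 40.80.
So the deviation gain is 48 − 40.80 = 7.20, and the fine must be at least 7.20 tokens to wipe it out.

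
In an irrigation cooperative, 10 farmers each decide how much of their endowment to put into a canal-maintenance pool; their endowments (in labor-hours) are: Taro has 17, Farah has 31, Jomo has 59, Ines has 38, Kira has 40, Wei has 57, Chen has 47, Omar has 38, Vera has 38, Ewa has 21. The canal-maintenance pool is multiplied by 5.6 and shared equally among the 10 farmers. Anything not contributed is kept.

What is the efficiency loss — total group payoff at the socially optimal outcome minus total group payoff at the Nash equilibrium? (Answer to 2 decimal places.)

1775.60 labor-hours

The private return per contributed unit is 5.6/10 = 0.5600 < 1 for every player regardless of endowment, so the Nash equilibrium is zero contribution and the group total is Σ E_j = 17 + 31 + 59 + 38 + 40 + 57 + 47 + 38 + 38 + 21 = 386.
Each contributed unit returns 5.600 to the group, so the social optimum is full contribution by everyone: group total = 5.600 × 386 = 2161.60.
Efficiency loss = (5.600 − 1) × 386 = 1775.60.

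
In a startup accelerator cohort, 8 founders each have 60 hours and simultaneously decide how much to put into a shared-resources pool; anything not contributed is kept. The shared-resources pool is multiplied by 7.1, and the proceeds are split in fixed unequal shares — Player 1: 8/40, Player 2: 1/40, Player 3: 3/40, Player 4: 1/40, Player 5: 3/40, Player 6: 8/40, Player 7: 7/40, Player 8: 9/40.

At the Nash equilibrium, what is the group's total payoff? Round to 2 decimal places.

1944.00 hours

Each unit j contributes comes back to j as 7.1 × (j's share), so j prefers to contribute only if that share exceeds 1/7.1 = 0.1408; otherwise keeping the unit dominates.
Player 1, Player 6, Player 7 and Player 8 are above the threshold, contributing 60 each; the remaining 4 contribute 0. Total contributed: 240.
The shared-resources pool pays out 7.1 × 240 = 1704.00 in total (split across the unequal shares, but the aggregate is all that matters for the group sum).
The 4 free-riders keep 60 each, adding 240. Group total = 240 + 1704.00 = 1944.00.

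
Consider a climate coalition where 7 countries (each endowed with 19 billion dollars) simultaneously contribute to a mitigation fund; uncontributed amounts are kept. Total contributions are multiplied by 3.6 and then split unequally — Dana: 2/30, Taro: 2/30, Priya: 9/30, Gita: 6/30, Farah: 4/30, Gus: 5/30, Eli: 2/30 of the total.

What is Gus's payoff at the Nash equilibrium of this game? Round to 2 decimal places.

30.40 billion dollars

A player with share s gets back 3.6·s per unit contributed, so full contribution is dominant for anyone with s > 1/3.6 = 0.2778 and zero contribution is dominant for anyone below.
Only Priya (9/30) clears that bar, contributing 19; the remaining 6 contribute 0. Total contributed: 19.
Gus keeps 19 and receives 3.6 × 19 × 5/30 = 11.40 from the mitigation fund, for a payoff of 30.40.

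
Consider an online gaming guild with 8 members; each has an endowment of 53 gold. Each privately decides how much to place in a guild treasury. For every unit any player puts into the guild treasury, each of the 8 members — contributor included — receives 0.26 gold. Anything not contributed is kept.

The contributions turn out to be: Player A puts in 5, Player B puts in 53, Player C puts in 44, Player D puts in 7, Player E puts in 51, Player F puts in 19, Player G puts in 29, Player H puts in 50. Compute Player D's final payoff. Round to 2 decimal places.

Total contributed: 5 + 53 + 44 + 7 + 51 + 19 + 29 + 50 = 258.
Each receives 0.26 × 258 = 67.08 from the guild treasury.
Player D keeps 53 − 7 = 46, so Player D's payoff is 46 + 67.08 = 113.08.

113.08 gold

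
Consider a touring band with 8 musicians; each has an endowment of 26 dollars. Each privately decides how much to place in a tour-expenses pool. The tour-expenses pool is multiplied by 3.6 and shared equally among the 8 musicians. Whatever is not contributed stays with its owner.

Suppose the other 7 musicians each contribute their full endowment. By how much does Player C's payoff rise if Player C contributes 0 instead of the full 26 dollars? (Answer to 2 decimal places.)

14.30 dollars

Switching from a contribution of 26 to 0 lets Player C keep an extra 26 dollars, but lowers the tour-expenses pool by 26, which costs Player C their own share of that drop: 3.6/8 × 26 = 11.70.
Net gain = 26 − 11.70 = 14.30. The private return per contributed unit (0.4500) is below 1, so free-riding is indeed the best response regardless of what the others do.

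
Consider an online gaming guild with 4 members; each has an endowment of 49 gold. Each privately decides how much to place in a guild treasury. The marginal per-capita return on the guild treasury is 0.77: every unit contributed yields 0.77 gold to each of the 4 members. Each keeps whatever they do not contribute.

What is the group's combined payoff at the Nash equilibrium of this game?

The private return per contributed unit is 0.77 < 1, so contributing 0 is dominant for every player. At the Nash equilibrium everyone keeps their 49, and the group total is 4 × 49 = 196.

196.00 gold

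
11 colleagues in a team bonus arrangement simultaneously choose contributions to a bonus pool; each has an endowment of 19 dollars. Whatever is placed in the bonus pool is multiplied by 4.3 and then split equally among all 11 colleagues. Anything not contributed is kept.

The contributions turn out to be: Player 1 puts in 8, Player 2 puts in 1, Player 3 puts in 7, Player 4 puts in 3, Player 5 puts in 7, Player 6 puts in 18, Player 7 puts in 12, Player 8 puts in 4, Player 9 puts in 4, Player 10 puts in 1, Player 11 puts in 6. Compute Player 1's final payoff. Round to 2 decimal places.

Total contributed: 8 + 1 + 7 + 3 + 7 + 18 + 12 + 4 + 4 + 1 + 6 = 71.
Each receives 4.3 × 71 / 11 = 27.75 from the bonus pool.
Player 1 keeps 19 − 8 = 11, so Player 1's payoff is 11 + 27.75 = 38.75.

38.75 dollars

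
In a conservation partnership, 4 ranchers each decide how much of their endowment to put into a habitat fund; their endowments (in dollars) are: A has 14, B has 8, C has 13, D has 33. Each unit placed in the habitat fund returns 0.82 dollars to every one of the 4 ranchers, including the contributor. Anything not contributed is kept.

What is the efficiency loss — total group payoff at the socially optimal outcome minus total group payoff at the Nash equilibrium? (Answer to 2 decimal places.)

155.04 dollars

The private return per contributed unit is 0.82 < 1 for everyone, so the Nash equilibrium is zero contribution and the group total is Σ E_j = 14 + 8 + 13 + 33 = 68.
Each contributed unit returns 3.280 to the group, so the social optimum is full contribution by everyone: group total = 3.280 × 68 = 223.04.
Efficiency loss = (3.280 − 1) × 68 = 155.04.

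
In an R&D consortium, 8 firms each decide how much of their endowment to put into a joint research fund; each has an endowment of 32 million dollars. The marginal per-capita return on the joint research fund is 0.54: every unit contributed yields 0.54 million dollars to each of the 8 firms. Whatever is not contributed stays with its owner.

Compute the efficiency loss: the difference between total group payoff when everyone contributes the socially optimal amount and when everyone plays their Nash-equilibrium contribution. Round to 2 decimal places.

849.92 million dollars

The private return per contributed unit is 0.54 < 1, so contributing 0 is dominant for every player. At the Nash equilibrium everyone keeps their 32, and the group total is 8 × 32 = 256.
Each contributed unit returns 4.320 to the group as a whole (0.54 to each of 8 players), which exceeds 1, so the social optimum is full contribution: group total = 4.320 × 256 = 1105.92.
Efficiency loss = 1105.92 − 256 = 849.92.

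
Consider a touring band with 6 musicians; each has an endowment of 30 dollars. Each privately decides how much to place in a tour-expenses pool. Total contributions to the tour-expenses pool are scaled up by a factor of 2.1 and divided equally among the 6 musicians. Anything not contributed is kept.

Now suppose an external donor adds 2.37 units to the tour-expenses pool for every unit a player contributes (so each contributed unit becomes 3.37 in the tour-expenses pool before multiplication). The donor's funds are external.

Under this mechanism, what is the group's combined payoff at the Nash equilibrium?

The effective private return per unit is now 2.1 × 3.37 / 6 = 1.1795 > 1, so every player's dominant strategy flips to full contribution.
At the Nash equilibrium everyone contributes 30. Group total payoff = 2.1 × 3.37 × 180 = 1273.86.

1273.86 dollars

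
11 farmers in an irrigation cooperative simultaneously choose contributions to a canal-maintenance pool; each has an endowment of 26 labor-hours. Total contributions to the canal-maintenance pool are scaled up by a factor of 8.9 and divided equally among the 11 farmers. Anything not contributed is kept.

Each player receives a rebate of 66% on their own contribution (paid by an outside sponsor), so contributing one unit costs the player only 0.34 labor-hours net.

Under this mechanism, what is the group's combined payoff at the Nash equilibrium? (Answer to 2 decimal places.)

2734.16 labor-hours

Under the mechanism each unit contributed yields (8.9/11) / 0.34 = 2.3797 back to its contributor per unit of net cost, which exceeds 1, making full contribution the dominant choice for everyone.
At the Nash equilibrium everyone contributes 26. Group total payoff = 11 × (26 × 0.66 + 8.9 × 26) = 2734.16.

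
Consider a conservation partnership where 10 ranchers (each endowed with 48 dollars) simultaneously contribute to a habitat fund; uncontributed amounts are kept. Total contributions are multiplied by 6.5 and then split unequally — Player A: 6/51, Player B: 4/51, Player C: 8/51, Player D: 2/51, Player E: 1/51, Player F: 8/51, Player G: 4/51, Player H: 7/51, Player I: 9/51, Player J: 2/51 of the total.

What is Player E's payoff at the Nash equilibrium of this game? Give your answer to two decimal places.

66.35 dollars

Player j's private return per contributed unit is 6.5 × (j's share). Contributing is weakly dominant for j when that share is at least 1/6.5 = 0.1538, and contributing 0 is dominant otherwise.
Player C, Player F and Player I are above the threshold, contributing 48 each; the remaining 7 contribute 0. Total contributed: 144.
Player E keeps 48 and receives 6.5 × 144 × 1/51 = 18.35 from the habitat fund, for a payoff of 66.35.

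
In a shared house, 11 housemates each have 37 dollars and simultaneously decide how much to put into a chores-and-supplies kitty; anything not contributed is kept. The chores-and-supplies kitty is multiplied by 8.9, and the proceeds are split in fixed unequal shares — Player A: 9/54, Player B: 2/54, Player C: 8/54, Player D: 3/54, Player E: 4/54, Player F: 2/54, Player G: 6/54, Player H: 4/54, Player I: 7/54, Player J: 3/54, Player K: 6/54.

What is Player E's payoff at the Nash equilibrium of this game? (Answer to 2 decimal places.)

Each unit j contributes comes back to j as 8.9 × (j's share), so j prefers to contribute only if that share exceeds 1/8.9 = 0.1124; otherwise keeping the unit dominates.
Player A, Player C and Player I are above the threshold, contributing 37 each; the remaining 8 contribute 0. Total contributed: 111.
Player E keeps 37 and receives 8.9 × 111 × 4/54 = 73.18 from the chores-and-supplies kitty, for a payoff of 110.18.

110.18 dollars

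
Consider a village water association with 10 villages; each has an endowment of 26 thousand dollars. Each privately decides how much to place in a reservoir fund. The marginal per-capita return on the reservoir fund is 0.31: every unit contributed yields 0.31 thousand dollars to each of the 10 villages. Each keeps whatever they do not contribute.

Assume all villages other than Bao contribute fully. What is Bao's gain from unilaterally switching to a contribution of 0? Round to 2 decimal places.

Switching from a contribution of 26 to 0 lets Bao keep an extra 26 thousand dollars, but lowers the reservoir fund by 26, which costs Bao their own share of that drop: 0.31 × 26 = 8.06.
Net gain = 26 − 8.06 = 17.94. The private return per contributed unit (0.31) is below 1, so free-riding is indeed the best response regardless of what the others do.

17.94 thousand dollars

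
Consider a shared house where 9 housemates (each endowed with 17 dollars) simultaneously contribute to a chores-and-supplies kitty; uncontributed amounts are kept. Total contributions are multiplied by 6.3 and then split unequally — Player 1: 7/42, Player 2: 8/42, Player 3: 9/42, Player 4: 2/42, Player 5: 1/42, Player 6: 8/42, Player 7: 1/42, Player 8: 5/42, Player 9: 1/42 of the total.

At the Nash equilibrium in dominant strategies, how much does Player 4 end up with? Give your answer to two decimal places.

37.40 dollars

A player with share s gets back 6.3·s per unit contributed, so full contribution is dominant for anyone with s > 1/6.3 = 0.1587 and zero contribution is dominant for anyone below.
Player 1, Player 2, Player 3 and Player 6 are above the threshold, contributing 17 each; the remaining 5 contribute 0. Total contributed: 68.
Player 4 keeps 17 and receives 6.3 × 68 × 2/42 = 20.40 from the chores-and-supplies kitty, for a payoff of 37.40.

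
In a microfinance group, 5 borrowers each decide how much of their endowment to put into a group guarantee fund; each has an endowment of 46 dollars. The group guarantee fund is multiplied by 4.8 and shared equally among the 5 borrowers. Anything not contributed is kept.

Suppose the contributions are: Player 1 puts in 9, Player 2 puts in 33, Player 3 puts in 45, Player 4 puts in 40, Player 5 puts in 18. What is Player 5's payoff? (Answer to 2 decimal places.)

Total contributed: 9 + 33 + 45 + 40 + 18 = 145.
Each receives 4.8 × 145 / 5 = 139.20 from the group guarantee fund.
Player 5 keeps 46 − 18 = 28, so Player 5's payoff is 28 + 139.20 = 167.20.

167.20 dollars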